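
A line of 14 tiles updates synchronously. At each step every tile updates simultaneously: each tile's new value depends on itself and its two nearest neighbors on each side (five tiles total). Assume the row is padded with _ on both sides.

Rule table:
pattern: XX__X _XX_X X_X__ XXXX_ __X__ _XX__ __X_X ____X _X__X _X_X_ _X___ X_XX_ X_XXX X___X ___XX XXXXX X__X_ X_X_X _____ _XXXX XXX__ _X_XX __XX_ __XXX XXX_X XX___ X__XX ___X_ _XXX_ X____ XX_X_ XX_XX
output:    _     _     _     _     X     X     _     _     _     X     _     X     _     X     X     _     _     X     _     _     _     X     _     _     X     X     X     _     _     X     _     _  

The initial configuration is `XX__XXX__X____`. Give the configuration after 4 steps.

step 1: _X_X_____X_X__
step 2: __X__X____X__X
step 3: __X__X_X__X__X
step 4: __X___X___X__X

__X___X___X__X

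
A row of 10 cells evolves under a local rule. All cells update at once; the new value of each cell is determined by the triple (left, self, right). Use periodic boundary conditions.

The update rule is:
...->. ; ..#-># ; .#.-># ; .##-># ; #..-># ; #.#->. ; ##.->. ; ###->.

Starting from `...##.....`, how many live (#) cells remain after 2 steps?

step 1: ..##.#....
step 2: .##..##...
count of #: 4

4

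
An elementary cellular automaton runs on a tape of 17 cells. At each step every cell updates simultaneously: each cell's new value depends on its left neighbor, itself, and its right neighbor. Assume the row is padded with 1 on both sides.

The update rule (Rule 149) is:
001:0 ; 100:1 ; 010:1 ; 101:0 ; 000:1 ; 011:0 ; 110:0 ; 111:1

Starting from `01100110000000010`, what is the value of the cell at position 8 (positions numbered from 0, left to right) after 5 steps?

1

step 1: 00010001111111010
step 2: 11011100111110010
step 3: 10001010011101010
step 4: 01101011001001010
step 5: 00001000101101010
position 8 holds 1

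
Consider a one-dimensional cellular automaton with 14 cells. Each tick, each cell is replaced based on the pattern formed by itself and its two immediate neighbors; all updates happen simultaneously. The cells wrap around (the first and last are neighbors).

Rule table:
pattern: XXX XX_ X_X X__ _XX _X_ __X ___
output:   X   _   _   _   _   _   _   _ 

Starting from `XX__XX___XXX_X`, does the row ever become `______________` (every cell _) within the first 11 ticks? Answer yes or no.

yes

X_________X___
______________
all cells are _ at tick 2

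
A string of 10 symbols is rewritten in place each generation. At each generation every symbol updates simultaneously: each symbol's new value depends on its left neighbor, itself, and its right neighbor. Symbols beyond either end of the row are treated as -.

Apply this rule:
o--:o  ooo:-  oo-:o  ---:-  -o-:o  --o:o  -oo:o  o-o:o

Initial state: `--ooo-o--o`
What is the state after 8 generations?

o----ooo-o

generation 1: -oo-oooooo
generation 2: ooooo----o
generation 3: o---oo--oo
generation 4: oo-ooooooo
generation 5: oooo-----o
generation 6: o--oo---oo
generation 7: oooooo-ooo
generation 8: o----ooo-o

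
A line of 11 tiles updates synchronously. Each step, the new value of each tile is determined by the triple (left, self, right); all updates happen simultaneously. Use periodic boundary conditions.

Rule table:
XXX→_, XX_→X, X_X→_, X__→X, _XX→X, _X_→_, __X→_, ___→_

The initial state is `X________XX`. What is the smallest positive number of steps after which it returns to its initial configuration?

22

XX_______X_
XXX________
X_XX_______
__XXX______
__X_XX_____
____XXX____
____X_XX___
______XXX__
______X_XX_
________XXX
X_______X_X
XX________X
_XX_______X
_XXX_______
_X_XX______
___XXX_____
___X_XX____
_____XXX___
_____X_XX__
_______XXX_
_______X_XX
X________XX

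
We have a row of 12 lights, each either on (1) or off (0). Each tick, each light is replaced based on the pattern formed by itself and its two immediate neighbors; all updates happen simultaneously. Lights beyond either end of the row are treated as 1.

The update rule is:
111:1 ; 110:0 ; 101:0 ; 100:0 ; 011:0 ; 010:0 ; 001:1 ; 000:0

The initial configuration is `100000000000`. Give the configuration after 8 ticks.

000010010010

000000000001
000000000010
000000000100
000000001001
000000010010
000000100100
000001001001
000010010010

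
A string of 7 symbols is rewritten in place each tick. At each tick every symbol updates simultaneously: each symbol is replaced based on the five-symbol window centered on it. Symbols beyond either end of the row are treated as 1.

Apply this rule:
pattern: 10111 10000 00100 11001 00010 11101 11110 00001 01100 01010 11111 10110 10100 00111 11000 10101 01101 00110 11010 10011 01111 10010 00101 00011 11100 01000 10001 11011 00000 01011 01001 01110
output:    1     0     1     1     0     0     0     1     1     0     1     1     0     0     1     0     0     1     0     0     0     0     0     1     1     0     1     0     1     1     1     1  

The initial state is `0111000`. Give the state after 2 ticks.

0101111

0111111
0101111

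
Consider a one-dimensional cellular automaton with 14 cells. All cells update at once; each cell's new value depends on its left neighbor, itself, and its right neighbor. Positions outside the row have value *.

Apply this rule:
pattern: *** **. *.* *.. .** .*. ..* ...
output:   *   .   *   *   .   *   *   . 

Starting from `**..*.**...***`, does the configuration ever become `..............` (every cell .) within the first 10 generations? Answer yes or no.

*.****..*.*.**
.*.**.******.*
***..*.****.*.
**.****.**.***
*.*.**.*..*.**
.***..******.*
*.*.**.****.*.
.***..*.**.***
*.*.****..*.**
.***.**.****.*
generation 10 is .***.**.****.*, still not uniform .

no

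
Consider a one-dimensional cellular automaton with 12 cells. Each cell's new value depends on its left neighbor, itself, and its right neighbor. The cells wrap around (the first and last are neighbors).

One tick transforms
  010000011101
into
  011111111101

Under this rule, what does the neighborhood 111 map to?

At position 8 the neighborhood is 111; the next row has 1 there.

1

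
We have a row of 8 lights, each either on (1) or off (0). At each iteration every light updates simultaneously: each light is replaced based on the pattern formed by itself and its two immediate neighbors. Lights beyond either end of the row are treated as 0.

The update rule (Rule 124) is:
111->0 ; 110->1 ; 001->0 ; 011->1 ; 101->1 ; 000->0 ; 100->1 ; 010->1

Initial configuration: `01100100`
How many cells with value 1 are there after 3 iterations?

4

iteration 1: 01110110
iteration 2: 01011111
iteration 3: 01110001
count of 1: 4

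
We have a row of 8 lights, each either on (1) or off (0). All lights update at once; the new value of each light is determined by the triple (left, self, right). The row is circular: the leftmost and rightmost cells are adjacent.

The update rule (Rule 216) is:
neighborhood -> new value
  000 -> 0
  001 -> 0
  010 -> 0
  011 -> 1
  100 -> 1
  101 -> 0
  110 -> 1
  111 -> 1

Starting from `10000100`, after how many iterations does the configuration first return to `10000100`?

8

01000010
00100001
10010000
01001000
00100100
00010010
00001001
10000100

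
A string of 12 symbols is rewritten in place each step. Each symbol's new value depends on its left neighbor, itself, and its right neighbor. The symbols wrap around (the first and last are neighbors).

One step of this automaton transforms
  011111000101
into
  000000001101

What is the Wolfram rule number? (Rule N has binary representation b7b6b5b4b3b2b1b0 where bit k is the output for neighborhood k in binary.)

6

position 2: 111 → 0  (bit 7 = 0)
position 5: 110 → 0  (bit 6 = 0)
position 0: 101 → 0  (bit 5 = 0)
position 6: 100 → 0  (bit 4 = 0)
position 1: 011 → 0  (bit 3 = 0)
position 9: 010 → 1  (bit 2 = 1)
position 8: 001 → 1  (bit 1 = 1)
position 7: 000 → 0  (bit 0 = 0)
bits b7..b0 = 00000110 = 6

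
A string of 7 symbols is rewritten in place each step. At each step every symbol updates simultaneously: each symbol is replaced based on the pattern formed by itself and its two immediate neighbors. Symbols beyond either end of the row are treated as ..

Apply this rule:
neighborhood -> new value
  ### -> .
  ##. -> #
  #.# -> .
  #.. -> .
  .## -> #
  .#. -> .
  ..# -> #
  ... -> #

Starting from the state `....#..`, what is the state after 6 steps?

##.##..

step 1: ####..#
step 2: #..#.#.
step 3: ..#....
step 4: ##..###
step 5: ##.##.#
step 6: ##.##..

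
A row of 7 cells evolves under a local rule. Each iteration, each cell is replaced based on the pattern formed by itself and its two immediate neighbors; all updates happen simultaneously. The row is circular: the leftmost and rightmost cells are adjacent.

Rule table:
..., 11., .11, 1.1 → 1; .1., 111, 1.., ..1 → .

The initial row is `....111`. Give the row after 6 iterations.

.11.1.1
1111.1.
1..11.1
1..1111
1..1...
.....1.

.....1.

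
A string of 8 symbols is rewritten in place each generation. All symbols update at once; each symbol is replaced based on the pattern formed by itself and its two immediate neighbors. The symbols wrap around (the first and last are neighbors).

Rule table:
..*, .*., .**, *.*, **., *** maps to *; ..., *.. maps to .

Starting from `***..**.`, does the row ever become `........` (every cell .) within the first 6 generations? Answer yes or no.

no

***.****
********
********  (fixed point — unchanged through generation 6)
generation 6 is ********, still not uniform .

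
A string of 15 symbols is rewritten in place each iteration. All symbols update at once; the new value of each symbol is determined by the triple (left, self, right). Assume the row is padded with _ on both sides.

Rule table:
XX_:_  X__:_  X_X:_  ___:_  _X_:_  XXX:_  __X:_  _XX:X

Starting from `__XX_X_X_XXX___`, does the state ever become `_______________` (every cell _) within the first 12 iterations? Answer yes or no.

iteration 1: __X______X_____
iteration 2: _______________
all cells are _ at iteration 2

yes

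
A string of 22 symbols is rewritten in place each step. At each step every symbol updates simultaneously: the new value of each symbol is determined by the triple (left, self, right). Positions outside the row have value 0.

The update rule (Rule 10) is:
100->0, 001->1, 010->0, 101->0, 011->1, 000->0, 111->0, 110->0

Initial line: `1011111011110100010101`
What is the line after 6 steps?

0010000010000000100000
0100000100000001000000
1000001000000010000000
0000010000000100000000
0000100000001000000000
0001000000010000000000

0001000000010000000000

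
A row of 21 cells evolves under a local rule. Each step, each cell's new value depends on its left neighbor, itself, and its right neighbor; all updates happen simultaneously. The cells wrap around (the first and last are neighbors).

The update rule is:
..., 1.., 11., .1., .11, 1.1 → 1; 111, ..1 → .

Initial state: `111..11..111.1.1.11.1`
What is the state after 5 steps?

..11.111.1.1111111111
1.1111.11111........1
111..111...11111111.1
..11.1.111.1......111
1.111111.11111111.1.1

1.111111.11111111.1.1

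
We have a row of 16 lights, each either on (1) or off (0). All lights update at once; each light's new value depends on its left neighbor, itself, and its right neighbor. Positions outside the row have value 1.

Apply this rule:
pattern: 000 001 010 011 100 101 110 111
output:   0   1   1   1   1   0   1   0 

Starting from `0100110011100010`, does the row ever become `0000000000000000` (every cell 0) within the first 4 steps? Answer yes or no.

0111111110110110
0100000010110110
0110000110110110
0111001110110110
step 4 is 0111001110110110, still not uniform 0

no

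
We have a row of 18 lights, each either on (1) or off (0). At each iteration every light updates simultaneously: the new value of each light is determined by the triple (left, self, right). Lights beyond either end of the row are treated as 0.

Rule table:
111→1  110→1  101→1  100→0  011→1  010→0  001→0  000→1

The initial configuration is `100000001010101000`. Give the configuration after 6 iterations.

011111111111111111

001111100101010011
101111100010100011
011111101001001011
011111110000000111
011111110111110111
011111111111111111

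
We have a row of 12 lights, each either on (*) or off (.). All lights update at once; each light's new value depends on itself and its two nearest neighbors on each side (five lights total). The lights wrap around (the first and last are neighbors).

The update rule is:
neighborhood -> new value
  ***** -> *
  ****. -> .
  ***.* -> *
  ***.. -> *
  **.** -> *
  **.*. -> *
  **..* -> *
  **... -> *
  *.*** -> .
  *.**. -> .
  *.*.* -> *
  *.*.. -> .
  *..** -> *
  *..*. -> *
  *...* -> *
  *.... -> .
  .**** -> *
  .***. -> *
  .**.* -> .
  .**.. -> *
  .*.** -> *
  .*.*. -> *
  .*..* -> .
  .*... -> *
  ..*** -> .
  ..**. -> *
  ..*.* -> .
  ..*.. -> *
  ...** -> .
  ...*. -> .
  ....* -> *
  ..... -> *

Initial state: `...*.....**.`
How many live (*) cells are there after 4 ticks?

.*.**.**.***
***..*..*.**
*.****.*.*.*
.*.*.******.
count of *: 8

8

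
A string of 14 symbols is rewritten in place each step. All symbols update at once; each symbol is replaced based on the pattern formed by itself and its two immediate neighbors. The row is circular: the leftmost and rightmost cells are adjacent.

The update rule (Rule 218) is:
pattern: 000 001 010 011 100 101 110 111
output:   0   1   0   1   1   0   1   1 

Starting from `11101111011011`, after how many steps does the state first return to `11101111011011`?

1

step 1: 11101111011011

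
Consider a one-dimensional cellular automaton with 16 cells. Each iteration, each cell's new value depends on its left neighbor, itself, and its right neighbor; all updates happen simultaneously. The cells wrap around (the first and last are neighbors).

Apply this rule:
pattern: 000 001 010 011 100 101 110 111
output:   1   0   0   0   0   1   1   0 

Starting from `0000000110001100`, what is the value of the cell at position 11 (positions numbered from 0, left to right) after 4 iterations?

0

1111110010100101
0000010001000010
1111000100011000
0001010001001010
position 11 holds 0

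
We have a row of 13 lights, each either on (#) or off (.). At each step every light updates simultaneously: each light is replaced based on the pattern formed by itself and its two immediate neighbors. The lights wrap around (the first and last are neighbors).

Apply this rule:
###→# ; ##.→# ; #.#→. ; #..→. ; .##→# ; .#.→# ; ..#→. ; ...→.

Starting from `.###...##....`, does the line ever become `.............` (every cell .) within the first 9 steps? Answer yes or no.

no

.###...##....  (fixed point — unchanged through step 9)
step 9 is .###...##...., still not uniform .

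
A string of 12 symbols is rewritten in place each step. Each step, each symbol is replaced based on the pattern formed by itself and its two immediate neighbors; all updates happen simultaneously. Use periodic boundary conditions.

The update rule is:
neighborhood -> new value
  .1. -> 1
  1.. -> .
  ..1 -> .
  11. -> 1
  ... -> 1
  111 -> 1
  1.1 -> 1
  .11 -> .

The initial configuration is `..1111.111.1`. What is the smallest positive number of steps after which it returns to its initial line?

...1111.1111
.1..1111.111
11...1111.11
11.1..1111.1
1111...1111.
.111.1..1111
1.1111...111
11.111.1..11
111.1111...1
1111.111.1..
.1111.1111..
..1111.111.1

12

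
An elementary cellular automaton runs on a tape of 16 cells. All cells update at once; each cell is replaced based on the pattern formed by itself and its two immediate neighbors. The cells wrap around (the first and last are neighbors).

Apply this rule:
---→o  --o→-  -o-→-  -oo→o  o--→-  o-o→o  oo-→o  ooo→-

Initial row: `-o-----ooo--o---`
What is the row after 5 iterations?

ooooo---o-o--oo-

---ooo-o-o----oo
-o-o-oo-o--oo-oo
o-o-oooo---ooooo
oo-oo--o-o-o----
ooooo---o-o--oo-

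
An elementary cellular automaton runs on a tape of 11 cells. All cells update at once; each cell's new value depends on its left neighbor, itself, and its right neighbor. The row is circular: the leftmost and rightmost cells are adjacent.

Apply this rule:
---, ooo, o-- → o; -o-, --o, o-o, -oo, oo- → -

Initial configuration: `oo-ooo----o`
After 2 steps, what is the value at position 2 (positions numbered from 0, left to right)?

o---o-ooo--
-oo----o-o-
position 2 holds o

o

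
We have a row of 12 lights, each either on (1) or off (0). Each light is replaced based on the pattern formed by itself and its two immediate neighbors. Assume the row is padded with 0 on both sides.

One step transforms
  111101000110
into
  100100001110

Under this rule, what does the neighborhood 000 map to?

At position 7 the neighborhood is 000; the next row has 0 there.

0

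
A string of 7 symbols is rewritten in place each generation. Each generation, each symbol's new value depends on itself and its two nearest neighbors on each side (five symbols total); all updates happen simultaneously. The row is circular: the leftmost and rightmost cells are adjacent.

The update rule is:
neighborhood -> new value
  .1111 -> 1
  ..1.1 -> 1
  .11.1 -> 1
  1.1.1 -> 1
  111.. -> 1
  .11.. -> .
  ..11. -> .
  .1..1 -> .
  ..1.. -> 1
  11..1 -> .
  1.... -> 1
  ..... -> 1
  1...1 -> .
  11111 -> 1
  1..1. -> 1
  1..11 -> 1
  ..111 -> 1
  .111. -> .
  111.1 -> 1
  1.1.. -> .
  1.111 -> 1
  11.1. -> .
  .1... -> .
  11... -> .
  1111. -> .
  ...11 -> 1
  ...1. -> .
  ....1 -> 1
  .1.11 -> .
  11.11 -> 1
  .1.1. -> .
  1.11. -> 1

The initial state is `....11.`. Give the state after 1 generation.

1111...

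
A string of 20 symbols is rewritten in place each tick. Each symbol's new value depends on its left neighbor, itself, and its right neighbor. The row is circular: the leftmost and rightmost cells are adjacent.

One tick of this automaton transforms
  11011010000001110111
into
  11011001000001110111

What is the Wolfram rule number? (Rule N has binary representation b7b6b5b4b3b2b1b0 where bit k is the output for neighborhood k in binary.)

position 0: 111 → 1  (bit 7 = 1)
position 1: 110 → 1  (bit 6 = 1)
position 2: 101 → 0  (bit 5 = 0)
position 7: 100 → 1  (bit 4 = 1)
position 3: 011 → 1  (bit 3 = 1)
position 6: 010 → 0  (bit 2 = 0)
position 12: 001 → 0  (bit 1 = 0)
position 8: 000 → 0  (bit 0 = 0)
bits b7..b0 = 11011000 = 216

216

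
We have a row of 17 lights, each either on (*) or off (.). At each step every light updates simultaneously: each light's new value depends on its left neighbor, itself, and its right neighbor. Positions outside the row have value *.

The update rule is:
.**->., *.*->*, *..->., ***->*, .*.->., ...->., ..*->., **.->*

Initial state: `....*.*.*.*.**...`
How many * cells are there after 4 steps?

.....*.*.*.*.*...
......*.*.*.*....
.......*.*.*.....
........*.*......
count of *: 2

2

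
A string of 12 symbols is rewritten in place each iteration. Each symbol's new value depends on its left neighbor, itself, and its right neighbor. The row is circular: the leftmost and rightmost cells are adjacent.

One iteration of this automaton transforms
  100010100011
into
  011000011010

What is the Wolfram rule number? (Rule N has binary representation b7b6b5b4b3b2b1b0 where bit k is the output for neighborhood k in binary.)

25

position 11: 111 → 0  (bit 7 = 0)
position 0: 110 → 0  (bit 6 = 0)
position 5: 101 → 0  (bit 5 = 0)
position 1: 100 → 1  (bit 4 = 1)
position 10: 011 → 1  (bit 3 = 1)
position 4: 010 → 0  (bit 2 = 0)
position 3: 001 → 0  (bit 1 = 0)
position 2: 000 → 1  (bit 0 = 1)
bits b7..b0 = 00011001 = 25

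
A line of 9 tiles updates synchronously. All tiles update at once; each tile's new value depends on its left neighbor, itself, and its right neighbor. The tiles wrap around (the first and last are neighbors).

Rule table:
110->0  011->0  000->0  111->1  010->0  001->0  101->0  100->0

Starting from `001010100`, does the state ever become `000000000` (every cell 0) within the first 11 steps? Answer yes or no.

yes

step 1: 000000000
all cells are 0 at step 1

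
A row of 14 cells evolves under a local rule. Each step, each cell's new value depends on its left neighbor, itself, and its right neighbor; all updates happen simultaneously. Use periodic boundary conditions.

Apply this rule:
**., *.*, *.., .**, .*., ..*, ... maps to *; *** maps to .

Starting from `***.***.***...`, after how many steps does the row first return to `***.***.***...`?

2

step 1: *.***.***.****
step 2: ***.***.***...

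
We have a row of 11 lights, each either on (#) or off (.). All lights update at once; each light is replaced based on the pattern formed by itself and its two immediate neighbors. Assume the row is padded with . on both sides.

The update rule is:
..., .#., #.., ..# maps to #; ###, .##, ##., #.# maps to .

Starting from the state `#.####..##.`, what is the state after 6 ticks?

#.....##..#
######..###
......##...
######..###  (repeats tick 2; period 2)
tick 6: ######..###

######..###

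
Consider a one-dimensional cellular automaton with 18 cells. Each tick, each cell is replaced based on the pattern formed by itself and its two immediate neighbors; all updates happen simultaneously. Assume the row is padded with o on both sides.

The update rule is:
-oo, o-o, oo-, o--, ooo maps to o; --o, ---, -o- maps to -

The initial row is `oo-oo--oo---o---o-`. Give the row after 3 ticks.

oooooooooooo---o-o

oooooo-ooo---o---o
ooooooooooo---o--o
oooooooooooo---o-o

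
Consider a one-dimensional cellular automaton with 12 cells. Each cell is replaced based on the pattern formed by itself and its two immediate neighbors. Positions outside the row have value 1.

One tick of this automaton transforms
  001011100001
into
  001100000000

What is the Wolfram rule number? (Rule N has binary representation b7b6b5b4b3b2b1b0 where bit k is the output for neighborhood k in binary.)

36

position 5: 111 → 0  (bit 7 = 0)
position 6: 110 → 0  (bit 6 = 0)
position 3: 101 → 1  (bit 5 = 1)
position 0: 100 → 0  (bit 4 = 0)
position 4: 011 → 0  (bit 3 = 0)
position 2: 010 → 1  (bit 2 = 1)
position 1: 001 → 0  (bit 1 = 0)
position 8: 000 → 0  (bit 0 = 0)
bits b7..b0 = 00100100 = 36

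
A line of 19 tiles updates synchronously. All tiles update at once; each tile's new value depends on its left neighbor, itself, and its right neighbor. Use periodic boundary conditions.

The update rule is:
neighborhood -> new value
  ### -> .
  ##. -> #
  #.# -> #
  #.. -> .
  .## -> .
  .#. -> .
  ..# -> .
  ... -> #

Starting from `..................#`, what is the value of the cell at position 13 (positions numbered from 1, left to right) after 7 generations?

.

generation 1: .################..
generation 2: ................#.#
generation 3: .##############..#.
generation 4: ..............#....
generation 5: #############...###
generation 6: ............#.#....
generation 7: ###########..#..###
position 13 holds .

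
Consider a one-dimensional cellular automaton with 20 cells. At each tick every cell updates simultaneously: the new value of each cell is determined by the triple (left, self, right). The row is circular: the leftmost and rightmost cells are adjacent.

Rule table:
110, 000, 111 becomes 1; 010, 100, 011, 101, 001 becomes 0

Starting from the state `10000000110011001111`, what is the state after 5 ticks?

10111110010001000111
10011110000100010011
10001110110001000001
10100110010100011100
00000010000001001100

00000010000001001100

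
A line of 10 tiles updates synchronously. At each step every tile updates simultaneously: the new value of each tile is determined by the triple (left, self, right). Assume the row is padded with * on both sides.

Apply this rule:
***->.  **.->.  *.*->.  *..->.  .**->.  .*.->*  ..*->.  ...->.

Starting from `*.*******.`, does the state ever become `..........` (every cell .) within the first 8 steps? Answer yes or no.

step 1: ..........
all cells are . at step 1

yes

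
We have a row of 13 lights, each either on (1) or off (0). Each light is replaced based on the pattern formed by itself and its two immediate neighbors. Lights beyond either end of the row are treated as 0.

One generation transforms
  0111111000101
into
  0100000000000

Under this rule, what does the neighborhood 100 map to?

0

At position 7 the neighborhood is 100; the next row has 0 there.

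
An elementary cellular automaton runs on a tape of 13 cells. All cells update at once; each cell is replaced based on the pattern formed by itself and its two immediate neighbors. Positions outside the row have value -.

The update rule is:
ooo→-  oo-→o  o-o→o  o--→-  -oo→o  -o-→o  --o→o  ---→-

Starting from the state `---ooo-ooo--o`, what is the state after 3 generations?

oo---ooo----o

generation 1: --oo-ooo-o-oo
generation 2: -ooooo-oooooo
generation 3: oo---ooo----o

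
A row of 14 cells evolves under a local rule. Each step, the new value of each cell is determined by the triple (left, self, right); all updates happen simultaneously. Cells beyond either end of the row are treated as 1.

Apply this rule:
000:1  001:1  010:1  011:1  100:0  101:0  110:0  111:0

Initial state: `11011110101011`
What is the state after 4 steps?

01011101111010

00010000101010
01110111101010
01000100001010
01011101111010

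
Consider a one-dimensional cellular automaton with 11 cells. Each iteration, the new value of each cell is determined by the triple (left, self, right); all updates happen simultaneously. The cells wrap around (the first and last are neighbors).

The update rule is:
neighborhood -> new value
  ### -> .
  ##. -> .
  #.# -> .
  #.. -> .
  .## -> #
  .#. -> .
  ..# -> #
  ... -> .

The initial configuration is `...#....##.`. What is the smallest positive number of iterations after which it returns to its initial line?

..#....##..
.#....##...
#....##....
....##....#
...##....#.
..##....#..
.##....#...
##....#....
#....#....#
....#....##
...#....##.

11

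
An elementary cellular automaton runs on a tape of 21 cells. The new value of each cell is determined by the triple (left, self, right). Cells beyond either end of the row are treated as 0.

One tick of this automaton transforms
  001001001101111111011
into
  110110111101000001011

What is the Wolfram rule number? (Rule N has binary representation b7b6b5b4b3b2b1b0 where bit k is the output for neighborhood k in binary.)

91

position 12: 111 → 0  (bit 7 = 0)
position 9: 110 → 1  (bit 6 = 1)
position 10: 101 → 0  (bit 5 = 0)
position 3: 100 → 1  (bit 4 = 1)
position 8: 011 → 1  (bit 3 = 1)
position 2: 010 → 0  (bit 2 = 0)
position 1: 001 → 1  (bit 1 = 1)
position 0: 000 → 1  (bit 0 = 1)
bits b7..b0 = 01011011 = 91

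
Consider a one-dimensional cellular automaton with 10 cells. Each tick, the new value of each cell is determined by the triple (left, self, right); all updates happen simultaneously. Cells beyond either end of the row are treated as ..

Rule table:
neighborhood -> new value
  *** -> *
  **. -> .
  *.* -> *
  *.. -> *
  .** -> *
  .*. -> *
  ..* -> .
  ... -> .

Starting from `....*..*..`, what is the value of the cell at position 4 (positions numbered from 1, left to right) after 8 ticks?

....**.**.
....*.**.*
....***.**
....**.**.  (repeats tick 1; period 3)
tick 8: ....*.**.*
position 4 holds .

.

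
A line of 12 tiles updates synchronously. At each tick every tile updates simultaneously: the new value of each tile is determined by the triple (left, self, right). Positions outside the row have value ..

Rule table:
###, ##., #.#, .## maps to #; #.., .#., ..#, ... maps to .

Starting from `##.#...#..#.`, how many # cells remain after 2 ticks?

3

###.........
###.........
count of #: 3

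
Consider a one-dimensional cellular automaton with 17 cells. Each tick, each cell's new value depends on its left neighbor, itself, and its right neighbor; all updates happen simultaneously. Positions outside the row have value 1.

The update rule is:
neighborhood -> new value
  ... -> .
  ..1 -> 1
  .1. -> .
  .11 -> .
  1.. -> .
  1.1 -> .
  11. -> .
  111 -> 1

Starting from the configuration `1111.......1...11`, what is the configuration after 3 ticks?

1.......1...1...1

tick 1: 111.......1...1.1
tick 2: 11.......1...1...
tick 3: 1.......1...1...1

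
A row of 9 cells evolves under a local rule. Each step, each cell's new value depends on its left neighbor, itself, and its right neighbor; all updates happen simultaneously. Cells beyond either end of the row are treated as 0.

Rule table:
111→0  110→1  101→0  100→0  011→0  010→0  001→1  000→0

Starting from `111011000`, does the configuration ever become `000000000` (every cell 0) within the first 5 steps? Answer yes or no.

no

001001000
010010000
100100000
001000000
010000000
step 5 is 010000000, still not uniform 0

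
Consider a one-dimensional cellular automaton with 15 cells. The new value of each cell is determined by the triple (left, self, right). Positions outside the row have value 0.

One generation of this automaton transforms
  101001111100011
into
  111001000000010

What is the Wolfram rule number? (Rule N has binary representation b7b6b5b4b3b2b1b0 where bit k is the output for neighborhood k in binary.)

44

position 6: 111 → 0  (bit 7 = 0)
position 9: 110 → 0  (bit 6 = 0)
position 1: 101 → 1  (bit 5 = 1)
position 3: 100 → 0  (bit 4 = 0)
position 5: 011 → 1  (bit 3 = 1)
position 0: 010 → 1  (bit 2 = 1)
position 4: 001 → 0  (bit 1 = 0)
position 11: 000 → 0  (bit 0 = 0)
bits b7..b0 = 00101100 = 44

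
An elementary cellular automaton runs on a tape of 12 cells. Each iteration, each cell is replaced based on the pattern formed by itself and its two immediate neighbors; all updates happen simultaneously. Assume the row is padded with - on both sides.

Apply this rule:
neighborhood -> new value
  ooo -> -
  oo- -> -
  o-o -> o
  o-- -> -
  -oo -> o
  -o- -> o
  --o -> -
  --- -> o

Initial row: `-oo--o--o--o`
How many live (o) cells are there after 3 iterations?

7

iteration 1: -o---o--o--o
iteration 2: -o-o-o--o--o
iteration 3: -ooooo--o--o
count of o: 7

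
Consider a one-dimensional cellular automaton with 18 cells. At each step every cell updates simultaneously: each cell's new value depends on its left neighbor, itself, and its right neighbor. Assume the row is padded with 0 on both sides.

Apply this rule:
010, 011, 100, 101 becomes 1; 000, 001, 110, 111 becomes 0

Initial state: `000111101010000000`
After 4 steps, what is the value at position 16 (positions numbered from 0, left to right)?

000100011111000000
000110010000100000
000101011000110000
000111110100101000
position 16 holds 0

0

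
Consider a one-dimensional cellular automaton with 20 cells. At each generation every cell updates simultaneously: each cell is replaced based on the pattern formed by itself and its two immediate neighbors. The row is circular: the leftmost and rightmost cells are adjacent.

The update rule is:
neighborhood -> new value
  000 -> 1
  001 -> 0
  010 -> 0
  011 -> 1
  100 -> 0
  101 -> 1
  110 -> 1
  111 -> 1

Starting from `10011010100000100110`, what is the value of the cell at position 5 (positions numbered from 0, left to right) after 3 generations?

00011101001110000111
01011110001110110111
10111110101111111111
position 5 holds 1

1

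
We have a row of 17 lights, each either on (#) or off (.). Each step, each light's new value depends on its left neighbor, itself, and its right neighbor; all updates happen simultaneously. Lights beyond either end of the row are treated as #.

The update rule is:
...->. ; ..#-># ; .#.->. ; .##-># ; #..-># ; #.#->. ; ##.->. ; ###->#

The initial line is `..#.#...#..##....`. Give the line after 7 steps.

##...#.#.###.#..#
#.#.#....##...###
.....#..##.#.####
#...#.###....####
.#.#..##.#..#####
....###...#######
#..###.#.########

#..###.#.########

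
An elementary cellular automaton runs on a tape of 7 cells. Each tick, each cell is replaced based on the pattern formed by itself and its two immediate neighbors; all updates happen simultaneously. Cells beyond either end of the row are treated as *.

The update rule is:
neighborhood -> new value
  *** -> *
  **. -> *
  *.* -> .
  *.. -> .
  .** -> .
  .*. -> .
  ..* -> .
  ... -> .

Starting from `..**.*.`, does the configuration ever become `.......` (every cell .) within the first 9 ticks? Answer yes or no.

yes

...*...
.......
all cells are . at tick 2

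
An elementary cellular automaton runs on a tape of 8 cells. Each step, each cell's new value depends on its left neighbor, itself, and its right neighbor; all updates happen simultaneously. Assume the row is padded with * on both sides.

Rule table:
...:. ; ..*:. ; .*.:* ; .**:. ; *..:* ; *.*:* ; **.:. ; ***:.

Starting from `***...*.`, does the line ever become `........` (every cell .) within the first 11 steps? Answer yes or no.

...*..**
*..**...
.*...*..
***..**.
...*...*
*..**...  (repeats step 2; period 4)
step 11: .*...*..
step 11 is .*...*.., still not uniform .

no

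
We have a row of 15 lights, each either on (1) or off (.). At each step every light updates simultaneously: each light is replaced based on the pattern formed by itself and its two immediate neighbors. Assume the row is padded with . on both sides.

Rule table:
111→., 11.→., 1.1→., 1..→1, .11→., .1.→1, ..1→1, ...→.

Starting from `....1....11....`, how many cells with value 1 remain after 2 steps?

8

...111..1..1...
..1...1111111..
count of 1: 8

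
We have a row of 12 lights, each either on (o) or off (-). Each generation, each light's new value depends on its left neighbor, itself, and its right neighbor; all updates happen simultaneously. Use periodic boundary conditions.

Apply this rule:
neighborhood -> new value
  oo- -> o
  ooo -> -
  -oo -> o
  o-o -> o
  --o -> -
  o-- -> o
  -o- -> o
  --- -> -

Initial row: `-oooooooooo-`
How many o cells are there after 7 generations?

5

-o--------oo
ooo-------oo
--oo------o-
--ooo-----oo
o-o-oo----oo
ooooooo---o-
o-----oo--oo
count of o: 5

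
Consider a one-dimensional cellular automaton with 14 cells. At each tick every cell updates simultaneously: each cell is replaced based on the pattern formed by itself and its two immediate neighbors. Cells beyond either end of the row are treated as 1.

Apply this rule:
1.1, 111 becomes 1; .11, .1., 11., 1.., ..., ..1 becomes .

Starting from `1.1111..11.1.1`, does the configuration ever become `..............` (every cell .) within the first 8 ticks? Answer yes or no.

yes

.1.11.....1.1.
1.1........1.1
.1..........1.
1............1
..............
all cells are . at tick 5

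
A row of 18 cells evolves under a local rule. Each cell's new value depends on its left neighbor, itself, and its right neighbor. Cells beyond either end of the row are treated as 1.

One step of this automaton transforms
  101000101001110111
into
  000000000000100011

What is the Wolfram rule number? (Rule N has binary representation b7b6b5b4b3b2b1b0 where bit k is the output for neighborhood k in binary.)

128

position 12: 111 → 1  (bit 7 = 1)
position 0: 110 → 0  (bit 6 = 0)
position 1: 101 → 0  (bit 5 = 0)
position 3: 100 → 0  (bit 4 = 0)
position 11: 011 → 0  (bit 3 = 0)
position 2: 010 → 0  (bit 2 = 0)
position 5: 001 → 0  (bit 1 = 0)
position 4: 000 → 0  (bit 0 = 0)
bits b7..b0 = 10000000 = 128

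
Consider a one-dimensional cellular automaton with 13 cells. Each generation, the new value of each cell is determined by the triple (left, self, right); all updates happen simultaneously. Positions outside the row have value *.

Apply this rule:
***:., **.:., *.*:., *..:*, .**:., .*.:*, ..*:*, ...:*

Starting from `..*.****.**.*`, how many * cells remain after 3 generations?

3

generation 1: ***..........
generation 2: ...**********
generation 3: ***..........
count of *: 3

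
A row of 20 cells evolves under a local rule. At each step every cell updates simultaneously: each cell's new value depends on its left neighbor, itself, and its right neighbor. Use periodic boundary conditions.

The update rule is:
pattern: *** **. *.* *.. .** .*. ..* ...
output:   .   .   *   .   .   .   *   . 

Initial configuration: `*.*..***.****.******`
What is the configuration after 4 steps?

.*..*...*....*......
*..*...*....*.......
..*...*....*.......*
.*...*....*.......*.

.*...*....*.......*.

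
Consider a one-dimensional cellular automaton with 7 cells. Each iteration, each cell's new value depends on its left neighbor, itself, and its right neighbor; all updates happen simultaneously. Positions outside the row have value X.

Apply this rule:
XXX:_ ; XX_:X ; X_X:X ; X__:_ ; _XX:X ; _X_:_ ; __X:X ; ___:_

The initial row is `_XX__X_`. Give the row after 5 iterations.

_X__XX_

iteration 1: XXX_X_X
iteration 2: __XX_XX
iteration 3: _XXXXX_
iteration 4: XX___XX
iteration 5: _X__XX_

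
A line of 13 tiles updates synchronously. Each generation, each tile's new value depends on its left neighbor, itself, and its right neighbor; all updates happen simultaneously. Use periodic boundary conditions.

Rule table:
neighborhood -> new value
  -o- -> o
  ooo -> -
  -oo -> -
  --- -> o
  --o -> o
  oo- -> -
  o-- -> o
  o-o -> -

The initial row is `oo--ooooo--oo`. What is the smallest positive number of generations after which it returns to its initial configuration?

generation 1: --oo-----oo--
generation 2: oo--ooooo--oo

2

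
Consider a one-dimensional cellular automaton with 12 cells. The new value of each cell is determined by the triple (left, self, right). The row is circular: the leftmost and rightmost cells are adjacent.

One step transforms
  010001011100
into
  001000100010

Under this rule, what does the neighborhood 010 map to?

At position 1 the neighborhood is 010; the next row has 0 there.

0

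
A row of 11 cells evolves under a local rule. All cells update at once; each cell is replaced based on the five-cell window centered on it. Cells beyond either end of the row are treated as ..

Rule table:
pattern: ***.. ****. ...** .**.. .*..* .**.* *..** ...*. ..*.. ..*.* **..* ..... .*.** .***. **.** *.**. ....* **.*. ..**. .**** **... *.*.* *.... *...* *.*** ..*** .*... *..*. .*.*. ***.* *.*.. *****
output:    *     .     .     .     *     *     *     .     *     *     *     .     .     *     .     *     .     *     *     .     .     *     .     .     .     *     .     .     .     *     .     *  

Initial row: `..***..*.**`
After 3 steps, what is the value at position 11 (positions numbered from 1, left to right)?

.

step 1: ..****.*.*.
step 2: ..*..***...
step 3: ..******...
position 11 holds .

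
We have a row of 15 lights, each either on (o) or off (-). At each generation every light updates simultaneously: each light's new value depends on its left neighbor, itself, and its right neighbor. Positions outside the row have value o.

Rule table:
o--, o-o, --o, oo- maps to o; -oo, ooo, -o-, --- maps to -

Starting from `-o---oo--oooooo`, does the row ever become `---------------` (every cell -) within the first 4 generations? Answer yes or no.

o-o-o-ooo------
oo-o-o--oo----o
-oo-o-oo-oo--o-
o-oo-o-oo-ooo-o
generation 4 is o-oo-o-oo-ooo-o, still not uniform -

no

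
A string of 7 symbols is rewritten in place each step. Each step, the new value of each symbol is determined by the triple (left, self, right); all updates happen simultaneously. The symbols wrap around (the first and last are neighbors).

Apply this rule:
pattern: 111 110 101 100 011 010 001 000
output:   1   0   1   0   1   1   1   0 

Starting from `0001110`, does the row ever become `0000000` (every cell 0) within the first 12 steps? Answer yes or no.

0011100
0111000
1110000
1100001
1000011
0000111
0001110  (repeats step 0; period 7)
step 12: 1000011
step 12 is 1000011, still not uniform 0

no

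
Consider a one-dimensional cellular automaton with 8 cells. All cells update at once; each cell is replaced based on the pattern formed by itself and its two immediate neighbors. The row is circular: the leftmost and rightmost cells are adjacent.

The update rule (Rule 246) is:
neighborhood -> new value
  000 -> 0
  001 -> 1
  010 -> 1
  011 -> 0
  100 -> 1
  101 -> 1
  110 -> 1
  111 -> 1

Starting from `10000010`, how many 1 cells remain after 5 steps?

7

step 1: 11000111
step 2: 11101011
step 3: 11111101
step 4: 11111110
step 5: 01111111
count of 1: 7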